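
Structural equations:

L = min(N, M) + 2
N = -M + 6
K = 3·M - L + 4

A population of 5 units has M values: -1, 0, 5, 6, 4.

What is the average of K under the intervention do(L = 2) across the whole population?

do(L=2) breaks L's dependence on M. With L=2 fixed, K across the units is -1, 2, 17, 20, 14, mean 10.4.

10.4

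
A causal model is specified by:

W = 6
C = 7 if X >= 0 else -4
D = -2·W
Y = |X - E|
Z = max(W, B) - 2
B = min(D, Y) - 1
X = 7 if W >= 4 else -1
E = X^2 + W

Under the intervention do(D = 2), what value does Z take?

4

do(D=2) replaces the equation D = -2·W with the constant D = 2.
X = 7 if W >= 4 else -1  [with W=6]  = 7
E = X^2 + W  [with X=7, W=6]  = 55
Y = |X - E|  [with X=7, E=55]  = 48
B = min(D, Y) - 1  [with D=2, Y=48]  = 1
Z = max(W, B) - 2  [with W=6, B=1]  = 4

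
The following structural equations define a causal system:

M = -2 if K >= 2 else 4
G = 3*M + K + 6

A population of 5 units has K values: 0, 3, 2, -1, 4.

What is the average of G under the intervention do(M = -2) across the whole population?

1.6

Every unit gets M=-2 under the intervention. G values become 0, 3, 2, -1, 4; E[G|do(M=-2)] = 1.6.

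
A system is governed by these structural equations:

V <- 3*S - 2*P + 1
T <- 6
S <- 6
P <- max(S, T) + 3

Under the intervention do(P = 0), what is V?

The intervention breaks the incoming arrows to P: P <- max(S, T) + 3 no longer applies, and P = 0.
V = 3*S - 2*P + 1  [with S=6, P=0]  = 19

19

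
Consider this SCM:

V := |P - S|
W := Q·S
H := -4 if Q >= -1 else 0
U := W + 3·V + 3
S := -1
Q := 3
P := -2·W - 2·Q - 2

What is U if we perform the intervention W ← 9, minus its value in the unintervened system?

84

The intervention breaks the incoming arrows to W: W := Q·S no longer applies, and W = 9.
P = -2·W - 2·Q - 2  [with W=9, Q=3]  = -26
V = |P - S|  [with P=-26, S=-1]  = 25
U = W + 3·V + 3  [with W=9, V=25]  = 87
Without intervention: W = Q·S  [with Q=3, S=-1]  = -3; P = -2·W - 2·Q - 2  [with W=-3, Q=3]  = -2; V = |P - S|  [with P=-2, S=-1]  = 1; U = W + 3·V + 3  [with W=-3, V=1]  = 3.
Change = 87 − 3 = 84.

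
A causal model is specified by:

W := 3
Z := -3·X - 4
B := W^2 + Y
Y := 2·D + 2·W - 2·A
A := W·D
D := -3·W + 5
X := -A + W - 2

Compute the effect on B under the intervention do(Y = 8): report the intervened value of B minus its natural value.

Under do(Y=8), the mechanism Y := 2·D + 2·W - 2·A is discarded; Y is fixed at 8.
B = W^2 + Y  [with W=3, Y=8]  = 17
Without intervention: D = -3·W + 5  [with W=3]  = -4; A = W·D  [with W=3, D=-4]  = -12; Y = 2·D + 2·W - 2·A  [with D=-4, W=3, A=-12]  = 22; B = W^2 + Y  [with W=3, Y=22]  = 31.
Change = 17 − 31 = -14.

-14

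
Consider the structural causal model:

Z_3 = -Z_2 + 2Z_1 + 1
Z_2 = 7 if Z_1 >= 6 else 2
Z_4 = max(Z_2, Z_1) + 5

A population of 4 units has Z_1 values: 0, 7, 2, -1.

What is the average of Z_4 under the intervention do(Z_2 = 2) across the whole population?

8.25

The intervention sets Z_2=2 in all 4 units regardless of Z_1. Recomputing Z_4 per unit gives 7, 12, 7, 7; average 8.25.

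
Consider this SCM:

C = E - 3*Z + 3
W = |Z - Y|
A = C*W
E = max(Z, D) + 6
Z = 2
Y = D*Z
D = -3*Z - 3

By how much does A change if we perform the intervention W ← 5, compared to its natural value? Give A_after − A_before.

Intervening sets W = 5 and removes its equation (W = |Z - Y|).
D = -3*Z - 3  [with Z=2]  = -9
E = max(Z, D) + 6  [with Z=2, D=-9]  = 8
C = E - 3*Z + 3  [with E=8, Z=2]  = 5
A = C*W  [with C=5, W=5]  = 25
Without intervention: D = -3*Z - 3  [with Z=2]  = -9; Y = D*Z  [with D=-9, Z=2]  = -18; E = max(Z, D) + 6  [with Z=2, D=-9]  = 8; C = E - 3*Z + 3  [with E=8, Z=2]  = 5; W = |Z - Y|  [with Z=2, Y=-18]  = 20; A = C*W  [with C=5, W=20]  = 100.
Change = 25 − 100 = -75.

-75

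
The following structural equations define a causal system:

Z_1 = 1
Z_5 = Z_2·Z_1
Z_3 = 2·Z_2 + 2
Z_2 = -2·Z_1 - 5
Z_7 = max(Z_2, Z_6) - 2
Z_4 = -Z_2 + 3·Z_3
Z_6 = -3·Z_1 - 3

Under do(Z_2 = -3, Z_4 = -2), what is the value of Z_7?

-5

Setting Z_2 = -3, Z_4 = -2 by intervention discards those variables' equations.
Z_6 = -3·Z_1 - 3  [with Z_1=1]  = -6
Z_7 = max(Z_2, Z_6) - 2  [with Z_2=-3, Z_6=-6]  = -5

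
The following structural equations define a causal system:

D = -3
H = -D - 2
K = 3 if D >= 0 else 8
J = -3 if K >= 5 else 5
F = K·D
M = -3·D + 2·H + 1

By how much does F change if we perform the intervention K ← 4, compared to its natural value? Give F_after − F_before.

12

do(K=4) replaces the equation K = 3 if D >= 0 else 8 with the constant K = 4.
F = K·D  [with K=4, D=-3]  = -12
Without intervention: K = 3 if D >= 0 else 8  [with D=-3]  = 8; F = K·D  [with K=8, D=-3]  = -24.
Change = -12 − (-24) = 12.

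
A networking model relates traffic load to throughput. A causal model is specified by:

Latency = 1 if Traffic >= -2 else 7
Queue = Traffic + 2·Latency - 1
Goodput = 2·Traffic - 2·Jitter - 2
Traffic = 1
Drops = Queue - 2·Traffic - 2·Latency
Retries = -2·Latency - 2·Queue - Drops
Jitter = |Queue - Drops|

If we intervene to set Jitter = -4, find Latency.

1

do(Jitter=-4) replaces the equation Jitter = |Queue - Drops| with the constant Jitter = -4.
Latency is not downstream of the intervention, so its value is determined by the original equations.
Latency = 1 if Traffic >= -2 else 7  [with Traffic=1]  = 1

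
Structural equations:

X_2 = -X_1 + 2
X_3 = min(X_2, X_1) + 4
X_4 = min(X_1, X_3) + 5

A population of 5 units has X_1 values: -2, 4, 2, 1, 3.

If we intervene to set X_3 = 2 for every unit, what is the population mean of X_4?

do(X_3=2) breaks X_3's dependence on X_1. With X_3=2 fixed, X_4 across the units is 3, 7, 7, 6, 7, mean 6.

6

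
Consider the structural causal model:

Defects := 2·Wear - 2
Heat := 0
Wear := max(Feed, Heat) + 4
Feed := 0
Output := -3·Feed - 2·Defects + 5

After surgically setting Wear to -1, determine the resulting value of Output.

do(Wear=-1) replaces the equation Wear := max(Feed, Heat) + 4 with the constant Wear = -1.
Defects = 2·Wear - 2  [with Wear=-1]  = -4
Output = -3·Feed - 2·Defects + 5  [with Feed=0, Defects=-4]  = 13

13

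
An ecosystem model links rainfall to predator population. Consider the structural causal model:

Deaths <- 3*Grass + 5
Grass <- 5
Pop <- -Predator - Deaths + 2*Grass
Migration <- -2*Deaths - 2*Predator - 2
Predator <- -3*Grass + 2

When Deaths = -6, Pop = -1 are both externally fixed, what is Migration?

The joint intervention fixes Deaths = -6, Pop = -1, removing each variable's own equation.
Predator = -3*Grass + 2  [with Grass=5]  = -13
Migration = -2*Deaths - 2*Predator - 2  [with Deaths=-6, Predator=-13]  = 36

36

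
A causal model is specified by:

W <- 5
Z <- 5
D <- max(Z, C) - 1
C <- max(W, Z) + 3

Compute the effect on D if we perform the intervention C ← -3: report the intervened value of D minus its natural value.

The intervention breaks the incoming arrows to C: C <- max(W, Z) + 3 no longer applies, and C = -3.
D = max(Z, C) - 1  [with Z=5, C=-3]  = 4
Without intervention: C = max(W, Z) + 3  [with W=5, Z=5]  = 8; D = max(Z, C) - 1  [with Z=5, C=8]  = 7.
Change = 4 − 7 = -3.

-3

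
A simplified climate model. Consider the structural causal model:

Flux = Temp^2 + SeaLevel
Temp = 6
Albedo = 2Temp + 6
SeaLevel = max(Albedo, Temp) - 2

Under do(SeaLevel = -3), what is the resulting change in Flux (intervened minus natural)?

The intervention breaks the incoming arrows to SeaLevel: SeaLevel = max(Albedo, Temp) - 2 no longer applies, and SeaLevel = -3.
Flux = Temp^2 + SeaLevel  [with Temp=6, SeaLevel=-3]  = 33
Without intervention: Albedo = 2Temp + 6  [with Temp=6]  = 18; SeaLevel = max(Albedo, Temp) - 2  [with Albedo=18, Temp=6]  = 16; Flux = Temp^2 + SeaLevel  [with Temp=6, SeaLevel=16]  = 52.
Change = 33 − 52 = -19.

-19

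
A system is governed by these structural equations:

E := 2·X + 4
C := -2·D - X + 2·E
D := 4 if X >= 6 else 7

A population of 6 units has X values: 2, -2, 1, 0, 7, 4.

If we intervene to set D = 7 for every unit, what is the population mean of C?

0

do(D=7) breaks D's dependence on X. With D=7 fixed, C across the units is 0, -12, -3, -6, 15, 6, mean 0.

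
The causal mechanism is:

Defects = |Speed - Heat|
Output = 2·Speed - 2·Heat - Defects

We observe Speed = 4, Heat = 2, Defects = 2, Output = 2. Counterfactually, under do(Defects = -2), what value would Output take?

The intervention breaks the incoming arrows to Defects: Defects = |Speed - Heat| no longer applies, and Defects = -2.
Output = 2·Speed - 2·Heat - Defects  [with Speed=4, Heat=2, Defects=-2]  = 6

6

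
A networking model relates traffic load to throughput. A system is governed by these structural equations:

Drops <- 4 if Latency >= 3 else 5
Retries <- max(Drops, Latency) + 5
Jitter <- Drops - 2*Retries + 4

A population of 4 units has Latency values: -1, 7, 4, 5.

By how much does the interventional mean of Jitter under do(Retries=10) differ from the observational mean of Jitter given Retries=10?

-0.25

Every unit gets Retries=10 under the intervention. Jitter values become -11, -12, -12, -12; E[Jitter|do(Retries=10)] = -11.75.
Conditioning on Retries=10 selects the 2 unit(s) with Latency ∈ {-1, 5}. Their Jitter values: -11, -12. Mean = -11.5.
Difference = -11.75 − (-11.5) = -0.25.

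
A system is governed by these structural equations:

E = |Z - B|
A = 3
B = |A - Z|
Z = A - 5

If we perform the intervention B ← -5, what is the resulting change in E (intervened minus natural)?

-4

The intervention breaks the incoming arrows to B: B = |A - Z| no longer applies, and B = -5.
Z = A - 5  [with A=3]  = -2
E = |Z - B|  [with Z=-2, B=-5]  = 3
Without intervention: Z = A - 5  [with A=3]  = -2; B = |A - Z|  [with A=3, Z=-2]  = 5; E = |Z - B|  [with Z=-2, B=5]  = 7.
Change = 3 − 7 = -4.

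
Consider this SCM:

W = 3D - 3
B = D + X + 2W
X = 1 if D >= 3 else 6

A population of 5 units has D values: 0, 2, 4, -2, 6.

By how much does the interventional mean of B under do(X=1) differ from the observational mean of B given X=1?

Every unit gets X=1 under the intervention. B values become -5, 9, 23, -19, 37; E[B|do(X=1)] = 9.
Conditioning on X=1 selects the 2 unit(s) with D ∈ {4, 6}. Their B values: 23, 37. Mean = 30.
Difference = 9 − 30 = -21.

-21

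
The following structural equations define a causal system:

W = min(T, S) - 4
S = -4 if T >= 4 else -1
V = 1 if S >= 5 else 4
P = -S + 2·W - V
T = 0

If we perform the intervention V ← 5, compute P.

-14

Intervening sets V = 5 and removes its equation (V = 1 if S >= 5 else 4).
S = -4 if T >= 4 else -1  [with T=0]  = -1
W = min(T, S) - 4  [with T=0, S=-1]  = -5
P = -S + 2·W - V  [with S=-1, W=-5, V=5]  = -14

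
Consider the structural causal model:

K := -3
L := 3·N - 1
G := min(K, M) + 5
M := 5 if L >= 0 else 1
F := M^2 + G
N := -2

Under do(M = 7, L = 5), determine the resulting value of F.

51

The joint intervention fixes M = 7, L = 5, removing each variable's own equation.
G = min(K, M) + 5  [with K=-3, M=7]  = 2
F = M^2 + G  [with M=7, G=2]  = 51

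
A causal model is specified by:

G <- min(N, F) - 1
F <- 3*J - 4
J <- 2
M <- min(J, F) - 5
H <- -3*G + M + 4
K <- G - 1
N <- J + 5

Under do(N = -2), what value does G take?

-3

The intervention breaks the incoming arrows to N: N <- J + 5 no longer applies, and N = -2.
F = 3*J - 4  [with J=2]  = 2
G = min(N, F) - 1  [with N=-2, F=2]  = -3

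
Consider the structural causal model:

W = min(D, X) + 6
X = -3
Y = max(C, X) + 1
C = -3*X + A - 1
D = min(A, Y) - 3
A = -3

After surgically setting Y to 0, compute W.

0

Under do(Y=0), the mechanism Y = max(C, X) + 1 is discarded; Y is fixed at 0.
D = min(A, Y) - 3  [with A=-3, Y=0]  = -6
W = min(D, X) + 6  [with D=-6, X=-3]  = 0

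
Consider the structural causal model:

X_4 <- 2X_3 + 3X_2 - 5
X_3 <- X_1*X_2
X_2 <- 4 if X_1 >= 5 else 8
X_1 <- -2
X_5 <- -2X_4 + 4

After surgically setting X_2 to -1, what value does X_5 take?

12

do(X_2=-1) replaces the equation X_2 <- 4 if X_1 >= 5 else 8 with the constant X_2 = -1.
X_3 = X_1*X_2  [with X_1=-2, X_2=-1]  = 2
X_4 = 2X_3 + 3X_2 - 5  [with X_3=2, X_2=-1]  = -4
X_5 = -2X_4 + 4  [with X_4=-4]  = 12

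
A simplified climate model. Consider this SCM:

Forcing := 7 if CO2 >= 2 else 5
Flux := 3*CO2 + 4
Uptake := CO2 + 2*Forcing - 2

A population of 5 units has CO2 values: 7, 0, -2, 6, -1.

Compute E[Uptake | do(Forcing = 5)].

10

The intervention sets Forcing=5 in all 5 units regardless of CO2. Recomputing Uptake per unit gives 15, 8, 6, 14, 7; average 10.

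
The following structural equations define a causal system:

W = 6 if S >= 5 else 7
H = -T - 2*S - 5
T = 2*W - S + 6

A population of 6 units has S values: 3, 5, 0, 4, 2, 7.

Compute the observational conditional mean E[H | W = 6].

-29

E[H|W=6] averages over only the 2 units with W=6 (S = 5, 7): H = -28, -30, mean -29.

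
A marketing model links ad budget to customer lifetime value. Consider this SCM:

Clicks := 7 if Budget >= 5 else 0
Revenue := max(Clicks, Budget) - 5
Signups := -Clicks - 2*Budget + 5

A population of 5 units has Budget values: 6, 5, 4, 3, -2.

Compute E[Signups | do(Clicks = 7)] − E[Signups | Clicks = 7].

4.6

do(Clicks=7) breaks Clicks's dependence on Budget. With Clicks=7 fixed, Signups across the units is -14, -12, -10, -8, 2, mean -8.4.
Observing Clicks=7 restricts to units where Clicks's equation naturally yields 7: Budget ∈ {6, 5}. In that subpopulation Signups = -14, -12, mean -13.
Difference = -8.4 − (-13) = 4.6.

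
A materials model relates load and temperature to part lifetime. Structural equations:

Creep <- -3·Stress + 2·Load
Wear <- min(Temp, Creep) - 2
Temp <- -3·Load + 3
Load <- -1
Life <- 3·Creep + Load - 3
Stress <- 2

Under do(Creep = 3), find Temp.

6

Under do(Creep=3), the mechanism Creep <- -3·Stress + 2·Load is discarded; Creep is fixed at 3.
Since Temp is not a descendant of the intervened variable, it is unaffected.
Temp = -3·Load + 3  [with Load=-1]  = 6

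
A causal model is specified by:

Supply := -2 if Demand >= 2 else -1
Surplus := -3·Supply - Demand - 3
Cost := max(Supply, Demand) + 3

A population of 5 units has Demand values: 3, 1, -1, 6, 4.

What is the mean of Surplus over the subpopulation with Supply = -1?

Observing Supply=-1 restricts to units where Supply's equation naturally yields -1: Demand ∈ {1, -1}. In that subpopulation Surplus = -1, 1, mean 0.

0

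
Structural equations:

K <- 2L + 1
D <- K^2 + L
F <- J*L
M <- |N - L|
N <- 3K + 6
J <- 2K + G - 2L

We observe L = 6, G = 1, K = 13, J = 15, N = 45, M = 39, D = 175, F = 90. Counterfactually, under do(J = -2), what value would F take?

-12

do(J=-2) replaces the equation J <- 2K + G - 2L with the constant J = -2.
F = J*L  [with J=-2, L=6]  = -12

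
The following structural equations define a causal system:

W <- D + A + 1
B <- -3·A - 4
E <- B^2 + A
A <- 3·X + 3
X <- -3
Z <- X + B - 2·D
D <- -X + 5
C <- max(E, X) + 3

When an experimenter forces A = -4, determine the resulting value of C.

The intervention breaks the incoming arrows to A: A <- 3·X + 3 no longer applies, and A = -4.
B = -3·A - 4  [with A=-4]  = 8
E = B^2 + A  [with B=8, A=-4]  = 60
C = max(E, X) + 3  [with E=60, X=-3]  = 63

63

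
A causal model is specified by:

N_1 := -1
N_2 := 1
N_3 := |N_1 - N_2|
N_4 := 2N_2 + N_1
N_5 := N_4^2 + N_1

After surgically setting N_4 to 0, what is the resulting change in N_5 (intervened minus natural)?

-1

Intervening sets N_4 = 0 and removes its equation (N_4 := 2N_2 + N_1).
N_5 = N_4^2 + N_1  [with N_4=0, N_1=-1]  = -1
Without intervention: N_4 = 2N_2 + N_1  [with N_2=1, N_1=-1]  = 1; N_5 = N_4^2 + N_1  [with N_4=1, N_1=-1]  = 0.
Change = -1 − 0 = -1.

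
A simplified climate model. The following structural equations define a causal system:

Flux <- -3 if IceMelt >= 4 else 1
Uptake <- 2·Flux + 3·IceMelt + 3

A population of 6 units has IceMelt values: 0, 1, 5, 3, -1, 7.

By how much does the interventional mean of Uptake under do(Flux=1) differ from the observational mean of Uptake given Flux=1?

Every unit gets Flux=1 under the intervention. Uptake values become 5, 8, 20, 14, 2, 26; E[Uptake|do(Flux=1)] = 12.5.
Observing Flux=1 restricts to units where Flux's equation naturally yields 1: IceMelt ∈ {0, 1, 3, -1}. In that subpopulation Uptake = 5, 8, 14, 2, mean 7.25.
Difference = 12.5 − 7.25 = 5.25.

5.25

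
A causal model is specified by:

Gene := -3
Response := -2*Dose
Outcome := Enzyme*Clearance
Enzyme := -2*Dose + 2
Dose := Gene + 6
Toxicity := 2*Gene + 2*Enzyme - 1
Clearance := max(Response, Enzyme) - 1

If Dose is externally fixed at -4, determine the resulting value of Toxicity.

do(Dose=-4) replaces the equation Dose := Gene + 6 with the constant Dose = -4.
Enzyme = -2*Dose + 2  [with Dose=-4]  = 10
Toxicity = 2*Gene + 2*Enzyme - 1  [with Gene=-3, Enzyme=10]  = 13

13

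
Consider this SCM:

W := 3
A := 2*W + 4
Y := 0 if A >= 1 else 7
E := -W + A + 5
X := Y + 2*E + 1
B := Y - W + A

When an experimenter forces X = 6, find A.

10

Under do(X=6), the mechanism X := Y + 2*E + 1 is discarded; X is fixed at 6.
No directed path runs from X to A, so A keeps its natural value.
A = 2*W + 4  [with W=3]  = 10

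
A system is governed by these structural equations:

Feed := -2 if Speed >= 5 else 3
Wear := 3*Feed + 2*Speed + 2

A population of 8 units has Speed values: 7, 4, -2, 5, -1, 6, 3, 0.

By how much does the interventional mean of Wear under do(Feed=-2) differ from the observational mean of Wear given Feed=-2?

-6.5

Under do(Feed=-2), Feed's equation is replaced by Feed=-2 for every unit. Per-unit Wear: 10, 4, -8, 6, -6, 8, 2, -4. Mean = 1.5.
Conditioning on Feed=-2 selects the 3 unit(s) with Speed ∈ {7, 5, 6}. Their Wear values: 10, 6, 8. Mean = 8.
Difference = 1.5 − 8 = -6.5.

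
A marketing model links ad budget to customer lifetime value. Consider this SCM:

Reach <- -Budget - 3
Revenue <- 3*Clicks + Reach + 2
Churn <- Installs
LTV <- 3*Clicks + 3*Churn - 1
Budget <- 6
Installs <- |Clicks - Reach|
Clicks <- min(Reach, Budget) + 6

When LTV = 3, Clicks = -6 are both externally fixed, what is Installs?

The joint intervention fixes LTV = 3, Clicks = -6, removing each variable's own equation.
Reach = -Budget - 3  [with Budget=6]  = -9
Installs = |Clicks - Reach|  [with Clicks=-6, Reach=-9]  = 3

3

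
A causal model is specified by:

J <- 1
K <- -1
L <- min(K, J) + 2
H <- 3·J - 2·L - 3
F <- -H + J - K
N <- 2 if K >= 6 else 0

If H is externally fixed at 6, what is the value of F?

-4

Intervening sets H = 6 and removes its equation (H <- 3·J - 2·L - 3).
F = -H + J - K  [with H=6, J=1, K=-1]  = -4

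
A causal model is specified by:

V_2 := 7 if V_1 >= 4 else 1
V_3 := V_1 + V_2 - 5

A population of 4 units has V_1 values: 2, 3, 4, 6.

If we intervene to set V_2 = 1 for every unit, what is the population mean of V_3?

do(V_2=1) breaks V_2's dependence on V_1. With V_2=1 fixed, V_3 across the units is -2, -1, 0, 2, mean -0.25.

-0.25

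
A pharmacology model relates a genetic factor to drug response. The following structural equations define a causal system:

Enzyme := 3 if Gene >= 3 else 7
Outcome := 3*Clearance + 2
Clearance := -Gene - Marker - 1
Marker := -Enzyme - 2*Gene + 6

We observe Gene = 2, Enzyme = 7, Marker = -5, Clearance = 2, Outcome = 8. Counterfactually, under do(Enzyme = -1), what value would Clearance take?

Under do(Enzyme=-1), the mechanism Enzyme := 3 if Gene >= 3 else 7 is discarded; Enzyme is fixed at -1.
Marker = -Enzyme - 2*Gene + 6  [with Enzyme=-1, Gene=2]  = 3
Clearance = -Gene - Marker - 1  [with Gene=2, Marker=3]  = -6

-6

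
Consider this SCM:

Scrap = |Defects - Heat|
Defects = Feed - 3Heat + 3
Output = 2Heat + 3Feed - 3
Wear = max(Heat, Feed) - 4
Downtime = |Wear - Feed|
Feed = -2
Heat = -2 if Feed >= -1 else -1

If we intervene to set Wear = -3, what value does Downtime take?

The intervention breaks the incoming arrows to Wear: Wear = max(Heat, Feed) - 4 no longer applies, and Wear = -3.
Downtime = |Wear - Feed|  [with Wear=-3, Feed=-2]  = 1

1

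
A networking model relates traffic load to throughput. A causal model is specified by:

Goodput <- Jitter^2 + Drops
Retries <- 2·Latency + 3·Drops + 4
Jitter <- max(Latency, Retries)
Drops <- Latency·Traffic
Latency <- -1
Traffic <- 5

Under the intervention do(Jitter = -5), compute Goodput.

20

The intervention breaks the incoming arrows to Jitter: Jitter <- max(Latency, Retries) no longer applies, and Jitter = -5.
Drops = Latency·Traffic  [with Latency=-1, Traffic=5]  = -5
Goodput = Jitter^2 + Drops  [with Jitter=-5, Drops=-5]  = 20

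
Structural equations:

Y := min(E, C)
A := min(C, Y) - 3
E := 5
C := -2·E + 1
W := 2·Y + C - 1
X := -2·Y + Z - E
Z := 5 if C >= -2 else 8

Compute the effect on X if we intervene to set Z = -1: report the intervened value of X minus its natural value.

do(Z=-1) replaces the equation Z := 5 if C >= -2 else 8 with the constant Z = -1.
C = -2·E + 1  [with E=5]  = -9
Y = min(E, C)  [with E=5, C=-9]  = -9
X = -2·Y + Z - E  [with Y=-9, Z=-1, E=5]  = 12
Without intervention: C = -2·E + 1  [with E=5]  = -9; Z = 5 if C >= -2 else 8  [with C=-9]  = 8; Y = min(E, C)  [with E=5, C=-9]  = -9; X = -2·Y + Z - E  [with Y=-9, Z=8, E=5]  = 21.
Change = 12 − 21 = -9.

-9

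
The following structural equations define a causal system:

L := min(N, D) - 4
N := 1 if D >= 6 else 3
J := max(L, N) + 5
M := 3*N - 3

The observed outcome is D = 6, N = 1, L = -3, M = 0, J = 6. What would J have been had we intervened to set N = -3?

do(N=-3) replaces the equation N := 1 if D >= 6 else 3 with the constant N = -3.
L = min(N, D) - 4  [with N=-3, D=6]  = -7
J = max(L, N) + 5  [with L=-7, N=-3]  = 2

2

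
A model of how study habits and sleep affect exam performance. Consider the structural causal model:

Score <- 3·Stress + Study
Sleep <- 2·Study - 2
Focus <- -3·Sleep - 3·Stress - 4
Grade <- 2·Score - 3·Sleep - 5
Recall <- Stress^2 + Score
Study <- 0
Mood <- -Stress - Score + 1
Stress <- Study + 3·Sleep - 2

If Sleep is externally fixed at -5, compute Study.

0

Under do(Sleep=-5), the mechanism Sleep <- 2·Study - 2 is discarded; Sleep is fixed at -5.
Study is not downstream of the intervention, so its value is determined by the original equations.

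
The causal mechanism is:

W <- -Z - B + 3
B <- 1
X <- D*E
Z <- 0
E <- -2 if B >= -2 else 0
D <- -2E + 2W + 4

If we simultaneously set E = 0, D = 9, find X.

0

The joint intervention fixes E = 0, D = 9, removing each variable's own equation.
X = D*E  [with D=9, E=0]  = 0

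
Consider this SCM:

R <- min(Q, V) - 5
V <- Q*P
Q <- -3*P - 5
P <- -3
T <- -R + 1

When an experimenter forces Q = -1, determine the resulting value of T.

do(Q=-1) replaces the equation Q <- -3*P - 5 with the constant Q = -1.
V = Q*P  [with Q=-1, P=-3]  = 3
R = min(Q, V) - 5  [with Q=-1, V=3]  = -6
T = -R + 1  [with R=-6]  = 7

7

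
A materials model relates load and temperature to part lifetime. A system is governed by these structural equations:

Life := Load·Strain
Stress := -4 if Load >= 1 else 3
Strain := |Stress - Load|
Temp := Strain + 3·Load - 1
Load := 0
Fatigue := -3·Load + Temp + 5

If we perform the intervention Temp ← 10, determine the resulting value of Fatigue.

15

Intervening sets Temp = 10 and removes its equation (Temp := Strain + 3·Load - 1).
Fatigue = -3·Load + Temp + 5  [with Load=0, Temp=10]  = 15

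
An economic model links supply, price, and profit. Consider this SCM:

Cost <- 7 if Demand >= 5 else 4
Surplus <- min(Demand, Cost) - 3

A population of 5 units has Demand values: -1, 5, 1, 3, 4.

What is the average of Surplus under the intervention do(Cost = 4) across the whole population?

Every unit gets Cost=4 under the intervention. Surplus values become -4, 1, -2, 0, 1; E[Surplus|do(Cost=4)] = -0.8.

-0.8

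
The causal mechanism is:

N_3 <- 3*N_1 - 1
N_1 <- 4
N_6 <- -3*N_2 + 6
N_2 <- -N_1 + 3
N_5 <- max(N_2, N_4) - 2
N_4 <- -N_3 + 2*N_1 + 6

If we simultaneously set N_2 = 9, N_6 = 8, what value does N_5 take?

7

Setting N_2 = 9, N_6 = 8 by intervention discards those variables' equations.
N_3 = 3*N_1 - 1  [with N_1=4]  = 11
N_4 = -N_3 + 2*N_1 + 6  [with N_3=11, N_1=4]  = 3
N_5 = max(N_2, N_4) - 2  [with N_2=9, N_4=3]  = 7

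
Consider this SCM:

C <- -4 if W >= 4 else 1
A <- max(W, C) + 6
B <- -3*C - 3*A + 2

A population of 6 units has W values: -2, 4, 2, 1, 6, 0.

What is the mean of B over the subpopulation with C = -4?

E[B|C=-4] averages over only the 2 units with C=-4 (W = 4, 6): B = -16, -22, mean -19.

-19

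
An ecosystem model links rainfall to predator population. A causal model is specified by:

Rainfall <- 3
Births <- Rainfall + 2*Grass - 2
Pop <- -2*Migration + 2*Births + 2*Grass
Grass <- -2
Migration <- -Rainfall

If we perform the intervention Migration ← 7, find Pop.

-24

Intervening sets Migration = 7 and removes its equation (Migration <- -Rainfall).
Births = Rainfall + 2*Grass - 2  [with Rainfall=3, Grass=-2]  = -3
Pop = -2*Migration + 2*Births + 2*Grass  [with Migration=7, Births=-3, Grass=-2]  = -24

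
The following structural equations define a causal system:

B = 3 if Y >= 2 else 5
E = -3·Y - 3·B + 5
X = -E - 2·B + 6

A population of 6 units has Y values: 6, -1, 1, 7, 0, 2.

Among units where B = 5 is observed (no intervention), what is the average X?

6

E[X|B=5] averages over only the 3 units with B=5 (Y = -1, 1, 0): X = 3, 9, 6, mean 6.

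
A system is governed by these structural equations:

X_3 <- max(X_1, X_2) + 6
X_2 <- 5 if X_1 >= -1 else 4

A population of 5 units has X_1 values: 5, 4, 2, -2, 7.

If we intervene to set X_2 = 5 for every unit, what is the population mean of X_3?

11.4

Every unit gets X_2=5 under the intervention. X_3 values become 11, 11, 11, 11, 13; E[X_3|do(X_2=5)] = 11.4.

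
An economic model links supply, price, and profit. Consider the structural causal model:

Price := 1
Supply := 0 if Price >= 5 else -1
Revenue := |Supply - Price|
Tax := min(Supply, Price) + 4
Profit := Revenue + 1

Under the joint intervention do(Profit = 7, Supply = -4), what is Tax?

0

Setting Profit = 7, Supply = -4 by intervention discards those variables' equations.
Tax = min(Supply, Price) + 4  [with Supply=-4, Price=1]  = 0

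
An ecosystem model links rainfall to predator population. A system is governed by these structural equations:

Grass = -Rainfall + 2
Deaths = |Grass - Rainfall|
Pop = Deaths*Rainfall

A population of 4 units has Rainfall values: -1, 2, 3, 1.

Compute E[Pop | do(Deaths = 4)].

5

do(Deaths=4) breaks Deaths's dependence on Rainfall. With Deaths=4 fixed, Pop across the units is -4, 8, 12, 4, mean 5.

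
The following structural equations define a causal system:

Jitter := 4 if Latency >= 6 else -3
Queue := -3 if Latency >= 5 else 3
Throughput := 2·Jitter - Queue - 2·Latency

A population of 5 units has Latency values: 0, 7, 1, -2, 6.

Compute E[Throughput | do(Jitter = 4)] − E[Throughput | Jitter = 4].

4.6

The intervention sets Jitter=4 in all 5 units regardless of Latency. Recomputing Throughput per unit gives 5, -3, 3, 9, -1; average 2.6.
Observing Jitter=4 restricts to units where Jitter's equation naturally yields 4: Latency ∈ {7, 6}. In that subpopulation Throughput = -3, -1, mean -2.
Difference = 2.6 − (-2) = 4.6.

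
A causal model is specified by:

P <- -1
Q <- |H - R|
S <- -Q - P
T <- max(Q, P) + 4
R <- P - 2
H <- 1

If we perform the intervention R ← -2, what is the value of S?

do(R=-2) replaces the equation R <- P - 2 with the constant R = -2.
Q = |H - R|  [with H=1, R=-2]  = 3
S = -Q - P  [with Q=3, P=-1]  = -2

-2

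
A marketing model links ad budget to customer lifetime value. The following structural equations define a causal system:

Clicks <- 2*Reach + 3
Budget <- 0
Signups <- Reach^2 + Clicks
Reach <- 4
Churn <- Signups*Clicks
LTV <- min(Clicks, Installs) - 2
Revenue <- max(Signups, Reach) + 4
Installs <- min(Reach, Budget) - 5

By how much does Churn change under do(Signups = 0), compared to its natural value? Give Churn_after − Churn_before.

-297

The intervention breaks the incoming arrows to Signups: Signups <- Reach^2 + Clicks no longer applies, and Signups = 0.
Clicks = 2*Reach + 3  [with Reach=4]  = 11
Churn = Signups*Clicks  [with Signups=0, Clicks=11]  = 0
Without intervention: Clicks = 2*Reach + 3  [with Reach=4]  = 11; Signups = Reach^2 + Clicks  [with Reach=4, Clicks=11]  = 27; Churn = Signups*Clicks  [with Signups=27, Clicks=11]  = 297.
Change = 0 − 297 = -297.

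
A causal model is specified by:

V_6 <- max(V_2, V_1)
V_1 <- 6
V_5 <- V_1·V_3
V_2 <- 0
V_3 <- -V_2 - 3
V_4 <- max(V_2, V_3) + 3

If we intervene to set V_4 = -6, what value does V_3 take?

-3

Under do(V_4=-6), the mechanism V_4 <- max(V_2, V_3) + 3 is discarded; V_4 is fixed at -6.
Since V_3 is not a descendant of the intervened variable, it is unaffected.
V_3 = -V_2 - 3  [with V_2=0]  = -3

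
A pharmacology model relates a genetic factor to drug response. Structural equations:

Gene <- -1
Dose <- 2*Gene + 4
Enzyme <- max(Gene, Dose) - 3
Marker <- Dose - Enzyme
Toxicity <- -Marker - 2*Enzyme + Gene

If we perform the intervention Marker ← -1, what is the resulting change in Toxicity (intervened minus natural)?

Intervening sets Marker = -1 and removes its equation (Marker <- Dose - Enzyme).
Dose = 2*Gene + 4  [with Gene=-1]  = 2
Enzyme = max(Gene, Dose) - 3  [with Gene=-1, Dose=2]  = -1
Toxicity = -Marker - 2*Enzyme + Gene  [with Marker=-1, Enzyme=-1, Gene=-1]  = 2
Without intervention: Dose = 2*Gene + 4  [with Gene=-1]  = 2; Enzyme = max(Gene, Dose) - 3  [with Gene=-1, Dose=2]  = -1; Marker = Dose - Enzyme  [with Dose=2, Enzyme=-1]  = 3; Toxicity = -Marker - 2*Enzyme + Gene  [with Marker=3, Enzyme=-1, Gene=-1]  = -2.
Change = 2 − (-2) = 4.

4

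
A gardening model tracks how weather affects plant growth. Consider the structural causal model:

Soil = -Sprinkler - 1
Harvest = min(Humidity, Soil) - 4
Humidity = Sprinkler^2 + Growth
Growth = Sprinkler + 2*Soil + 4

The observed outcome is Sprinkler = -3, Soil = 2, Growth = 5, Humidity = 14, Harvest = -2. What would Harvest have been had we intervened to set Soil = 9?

5

do(Soil=9) replaces the equation Soil = -Sprinkler - 1 with the constant Soil = 9.
Growth = Sprinkler + 2*Soil + 4  [with Sprinkler=-3, Soil=9]  = 19
Humidity = Sprinkler^2 + Growth  [with Sprinkler=-3, Growth=19]  = 28
Harvest = min(Humidity, Soil) - 4  [with Humidity=28, Soil=9]  = 5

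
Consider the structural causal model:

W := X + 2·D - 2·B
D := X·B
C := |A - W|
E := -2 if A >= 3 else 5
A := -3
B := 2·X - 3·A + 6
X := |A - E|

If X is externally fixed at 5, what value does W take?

The intervention breaks the incoming arrows to X: X := |A - E| no longer applies, and X = 5.
B = 2·X - 3·A + 6  [with X=5, A=-3]  = 25
D = X·B  [with X=5, B=25]  = 125
W = X + 2·D - 2·B  [with X=5, D=125, B=25]  = 205

205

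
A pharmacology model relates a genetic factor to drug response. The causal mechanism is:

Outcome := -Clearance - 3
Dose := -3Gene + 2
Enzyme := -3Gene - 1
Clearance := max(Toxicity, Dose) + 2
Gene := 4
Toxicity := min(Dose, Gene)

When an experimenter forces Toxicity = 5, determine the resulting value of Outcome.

Under do(Toxicity=5), the mechanism Toxicity := min(Dose, Gene) is discarded; Toxicity is fixed at 5.
Dose = -3Gene + 2  [with Gene=4]  = -10
Clearance = max(Toxicity, Dose) + 2  [with Toxicity=5, Dose=-10]  = 7
Outcome = -Clearance - 3  [with Clearance=7]  = -10

-10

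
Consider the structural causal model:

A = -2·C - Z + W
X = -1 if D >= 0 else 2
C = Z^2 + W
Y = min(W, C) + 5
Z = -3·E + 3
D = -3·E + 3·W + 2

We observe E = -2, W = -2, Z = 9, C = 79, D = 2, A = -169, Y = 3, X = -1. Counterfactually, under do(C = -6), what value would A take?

1

Under do(C=-6), the mechanism C = Z^2 + W is discarded; C is fixed at -6.
Z = -3·E + 3  [with E=-2]  = 9
A = -2·C - Z + W  [with C=-6, Z=9, W=-2]  = 1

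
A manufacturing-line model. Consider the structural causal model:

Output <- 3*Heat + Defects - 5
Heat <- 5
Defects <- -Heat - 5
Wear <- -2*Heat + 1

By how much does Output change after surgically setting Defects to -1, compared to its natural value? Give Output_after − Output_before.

The intervention breaks the incoming arrows to Defects: Defects <- -Heat - 5 no longer applies, and Defects = -1.
Output = 3*Heat + Defects - 5  [with Heat=5, Defects=-1]  = 9
Without intervention: Defects = -Heat - 5  [with Heat=5]  = -10; Output = 3*Heat + Defects - 5  [with Heat=5, Defects=-10]  = 0.
Change = 9 − 0 = 9.

9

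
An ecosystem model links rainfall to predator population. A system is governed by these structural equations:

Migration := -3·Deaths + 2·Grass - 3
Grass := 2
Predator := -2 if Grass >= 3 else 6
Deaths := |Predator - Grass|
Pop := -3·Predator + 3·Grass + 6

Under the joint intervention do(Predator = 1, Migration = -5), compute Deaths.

1

The joint intervention fixes Predator = 1, Migration = -5, removing each variable's own equation.
Deaths = |Predator - Grass|  [with Predator=1, Grass=2]  = 1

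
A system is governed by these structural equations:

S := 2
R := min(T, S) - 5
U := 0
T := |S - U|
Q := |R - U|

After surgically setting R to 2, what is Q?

Intervening sets R = 2 and removes its equation (R := min(T, S) - 5).
Q = |R - U|  [with R=2, U=0]  = 2

2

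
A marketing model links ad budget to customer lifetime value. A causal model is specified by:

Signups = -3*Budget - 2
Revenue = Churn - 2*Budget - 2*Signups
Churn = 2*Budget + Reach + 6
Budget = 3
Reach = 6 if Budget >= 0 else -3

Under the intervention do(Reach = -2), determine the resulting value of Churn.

Under do(Reach=-2), the mechanism Reach = 6 if Budget >= 0 else -3 is discarded; Reach is fixed at -2.
Churn = 2*Budget + Reach + 6  [with Budget=3, Reach=-2]  = 10

10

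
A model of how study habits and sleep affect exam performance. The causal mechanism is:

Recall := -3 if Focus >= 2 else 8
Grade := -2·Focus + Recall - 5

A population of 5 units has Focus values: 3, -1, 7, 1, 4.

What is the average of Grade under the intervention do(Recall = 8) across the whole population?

-2.6

Every unit gets Recall=8 under the intervention. Grade values become -3, 5, -11, 1, -5; E[Grade|do(Recall=8)] = -2.6.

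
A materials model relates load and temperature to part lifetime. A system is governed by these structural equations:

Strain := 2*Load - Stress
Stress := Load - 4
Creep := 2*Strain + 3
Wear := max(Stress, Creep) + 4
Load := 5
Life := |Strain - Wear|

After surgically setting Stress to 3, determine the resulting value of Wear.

do(Stress=3) replaces the equation Stress := Load - 4 with the constant Stress = 3.
Strain = 2*Load - Stress  [with Load=5, Stress=3]  = 7
Creep = 2*Strain + 3  [with Strain=7]  = 17
Wear = max(Stress, Creep) + 4  [with Stress=3, Creep=17]  = 21

21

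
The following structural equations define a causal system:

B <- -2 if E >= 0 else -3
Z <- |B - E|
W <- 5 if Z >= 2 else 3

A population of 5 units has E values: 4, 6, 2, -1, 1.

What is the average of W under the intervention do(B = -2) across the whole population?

4.6

Under do(B=-2), B's equation is replaced by B=-2 for every unit. Per-unit W: 5, 5, 5, 3, 5. Mean = 4.6.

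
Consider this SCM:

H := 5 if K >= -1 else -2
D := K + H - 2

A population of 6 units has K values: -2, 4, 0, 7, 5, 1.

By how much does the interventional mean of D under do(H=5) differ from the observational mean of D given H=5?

Under do(H=5), H's equation is replaced by H=5 for every unit. Per-unit D: 1, 7, 3, 10, 8, 4. Mean = 5.5.
E[D|H=5] averages over only the 5 units with H=5 (K = 4, 0, 7, 5, 1): D = 7, 3, 10, 8, 4, mean 6.4.
Difference = 5.5 − 6.4 = -0.9.

-0.9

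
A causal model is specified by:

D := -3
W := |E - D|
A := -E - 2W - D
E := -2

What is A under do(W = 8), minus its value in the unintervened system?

-14

The intervention breaks the incoming arrows to W: W := |E - D| no longer applies, and W = 8.
A = -E - 2W - D  [with E=-2, W=8, D=-3]  = -11
Without intervention: W = |E - D|  [with E=-2, D=-3]  = 1; A = -E - 2W - D  [with E=-2, W=1, D=-3]  = 3.
Change = -11 − 3 = -14.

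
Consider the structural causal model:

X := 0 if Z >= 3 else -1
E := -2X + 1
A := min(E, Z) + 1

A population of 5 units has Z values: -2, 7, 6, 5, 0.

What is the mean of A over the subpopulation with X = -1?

0

Conditioning on X=-1 selects the 2 unit(s) with Z ∈ {-2, 0}. Their A values: -1, 1. Mean = 0.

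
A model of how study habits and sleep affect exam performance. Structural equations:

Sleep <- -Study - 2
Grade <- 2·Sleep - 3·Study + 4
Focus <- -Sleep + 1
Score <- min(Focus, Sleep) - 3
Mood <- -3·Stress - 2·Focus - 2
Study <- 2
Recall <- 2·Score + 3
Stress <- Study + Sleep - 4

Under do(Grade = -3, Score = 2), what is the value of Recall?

Under do(Grade = -3, Score = 2), each intervened variable's structural equation is replaced by its fixed value.
Recall = 2·Score + 3  [with Score=2]  = 7

7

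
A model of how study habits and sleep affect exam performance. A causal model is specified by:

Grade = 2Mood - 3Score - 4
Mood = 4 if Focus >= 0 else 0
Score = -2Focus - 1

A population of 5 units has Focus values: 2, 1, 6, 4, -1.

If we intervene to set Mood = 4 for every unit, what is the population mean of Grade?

21.4

do(Mood=4) breaks Mood's dependence on Focus. With Mood=4 fixed, Grade across the units is 19, 13, 43, 31, 1, mean 21.4.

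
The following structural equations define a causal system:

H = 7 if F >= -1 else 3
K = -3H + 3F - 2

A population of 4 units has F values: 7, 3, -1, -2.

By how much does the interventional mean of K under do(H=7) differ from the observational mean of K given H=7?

Under do(H=7), H's equation is replaced by H=7 for every unit. Per-unit K: -2, -14, -26, -29. Mean = -17.75.
Conditioning on H=7 selects the 3 unit(s) with F ∈ {7, 3, -1}. Their K values: -2, -14, -26. Mean = -14.
Difference = -17.75 − (-14) = -3.75.

-3.75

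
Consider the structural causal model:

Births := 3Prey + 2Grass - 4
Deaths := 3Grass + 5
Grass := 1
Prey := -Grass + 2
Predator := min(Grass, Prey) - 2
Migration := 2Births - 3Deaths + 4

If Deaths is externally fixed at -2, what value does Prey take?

1

Under do(Deaths=-2), the mechanism Deaths := 3Grass + 5 is discarded; Deaths is fixed at -2.
No directed path runs from Deaths to Prey, so Prey keeps its natural value.
Prey = -Grass + 2  [with Grass=1]  = 1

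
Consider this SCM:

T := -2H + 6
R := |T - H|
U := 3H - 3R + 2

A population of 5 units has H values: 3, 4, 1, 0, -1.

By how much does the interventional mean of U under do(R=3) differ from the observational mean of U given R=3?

-1.8

Under do(R=3), R's equation is replaced by R=3 for every unit. Per-unit U: 2, 5, -4, -7, -10. Mean = -2.8.
E[U|R=3] averages over only the 2 units with R=3 (H = 3, 1): U = 2, -4, mean -1.
Difference = -2.8 − (-1) = -1.8.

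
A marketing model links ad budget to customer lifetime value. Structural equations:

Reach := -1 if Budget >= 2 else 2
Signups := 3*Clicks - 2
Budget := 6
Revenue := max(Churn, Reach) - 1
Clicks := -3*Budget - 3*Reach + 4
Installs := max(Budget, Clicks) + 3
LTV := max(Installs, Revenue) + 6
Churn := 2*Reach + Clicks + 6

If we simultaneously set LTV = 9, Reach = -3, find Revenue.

-4

The joint intervention fixes LTV = 9, Reach = -3, removing each variable's own equation.
Clicks = -3*Budget - 3*Reach + 4  [with Budget=6, Reach=-3]  = -5
Churn = 2*Reach + Clicks + 6  [with Reach=-3, Clicks=-5]  = -5
Revenue = max(Churn, Reach) - 1  [with Churn=-5, Reach=-3]  = -4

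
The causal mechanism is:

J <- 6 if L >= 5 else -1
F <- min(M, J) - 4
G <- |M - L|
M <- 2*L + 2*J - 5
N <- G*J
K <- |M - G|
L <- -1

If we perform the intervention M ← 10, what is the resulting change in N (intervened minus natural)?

The intervention breaks the incoming arrows to M: M <- 2*L + 2*J - 5 no longer applies, and M = 10.
J = 6 if L >= 5 else -1  [with L=-1]  = -1
G = |M - L|  [with M=10, L=-1]  = 11
N = G*J  [with G=11, J=-1]  = -11
Without intervention: J = 6 if L >= 5 else -1  [with L=-1]  = -1; M = 2*L + 2*J - 5  [with L=-1, J=-1]  = -9; G = |M - L|  [with M=-9, L=-1]  = 8; N = G*J  [with G=8, J=-1]  = -8.
Change = -11 − (-8) = -3.

-3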